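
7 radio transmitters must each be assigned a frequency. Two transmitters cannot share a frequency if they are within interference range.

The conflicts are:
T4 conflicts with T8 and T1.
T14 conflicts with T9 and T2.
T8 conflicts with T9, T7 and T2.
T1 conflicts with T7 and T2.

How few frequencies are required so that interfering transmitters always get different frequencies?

T1 and T2 conflict, so at least 2 frequencies are needed.
A valid assignment using 2 frequencies: T4=2, T14=1, T8=1, T9=2, T1=1, T7=2, T2=2. No two conflicting transmitters share a frequency.

2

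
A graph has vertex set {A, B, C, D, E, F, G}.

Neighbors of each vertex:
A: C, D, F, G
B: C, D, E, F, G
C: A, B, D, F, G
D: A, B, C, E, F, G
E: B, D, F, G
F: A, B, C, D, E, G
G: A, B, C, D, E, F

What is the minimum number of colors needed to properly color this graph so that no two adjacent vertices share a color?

B, D, E, F, G are mutually adjacent (a clique of size 5), so at least 5 colors are needed.
5 colors suffice: color 1 → {D}; color 2 → {F}; color 3 → {G}; color 4 → {A, B}; color 5 → {C, E}. Each edge has distinct colors on its endpoints.

5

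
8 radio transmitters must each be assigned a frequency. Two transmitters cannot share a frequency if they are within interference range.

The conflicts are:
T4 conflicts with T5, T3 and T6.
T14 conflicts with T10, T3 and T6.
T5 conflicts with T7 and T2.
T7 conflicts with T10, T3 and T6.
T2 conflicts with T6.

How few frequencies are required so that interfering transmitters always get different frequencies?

2

T7 and T6 conflict, so at least 2 frequencies are needed.
2 frequencies suffice: frequency 1 → {T4, T14, T7, T2}; frequency 2 → {T5, T10, T3, T6}. Each listed conflict is separated.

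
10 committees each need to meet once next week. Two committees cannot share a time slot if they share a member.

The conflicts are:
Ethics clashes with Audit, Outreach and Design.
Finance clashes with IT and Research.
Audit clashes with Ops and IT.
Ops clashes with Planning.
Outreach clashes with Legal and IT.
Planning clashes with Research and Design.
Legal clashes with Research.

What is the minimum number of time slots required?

3

The cycle Audit-Ops-Planning-Design-Ethics-Audit has odd length 5, so it cannot be 2-colored; at least 3 time slots are needed.
Using 3 time slots: Ethics=1, Finance=3, Audit=2, Ops=3, Outreach=2, Planning=1, Legal=1, IT=1, Research=2, Design=2. Every pair that conflicts lands in different time slots.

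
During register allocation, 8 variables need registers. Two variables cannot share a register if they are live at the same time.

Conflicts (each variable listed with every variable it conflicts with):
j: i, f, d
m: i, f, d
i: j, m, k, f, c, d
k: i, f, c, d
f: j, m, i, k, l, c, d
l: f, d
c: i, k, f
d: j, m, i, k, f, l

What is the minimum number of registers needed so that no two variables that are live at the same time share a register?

4

j, i, f, d are mutually in conflict, so at least 4 registers are needed.
A valid assignment using 4 registers: j=4, m=4, i=3, k=4, f=1, l=3, c=2, d=2. Each listed conflict is separated.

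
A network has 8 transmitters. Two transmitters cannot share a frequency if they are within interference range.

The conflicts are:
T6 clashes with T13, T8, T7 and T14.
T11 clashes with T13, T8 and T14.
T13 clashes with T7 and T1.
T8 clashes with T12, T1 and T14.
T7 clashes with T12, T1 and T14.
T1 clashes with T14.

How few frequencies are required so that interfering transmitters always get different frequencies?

3

T7, T1, T14 are mutually in conflict, so at least 3 frequencies are needed.
3 frequencies suffice: T6=3, T11=3, T13=1, T8=2, T7=2, T12=1, T1=3, T14=1. Each listed conflict is separated.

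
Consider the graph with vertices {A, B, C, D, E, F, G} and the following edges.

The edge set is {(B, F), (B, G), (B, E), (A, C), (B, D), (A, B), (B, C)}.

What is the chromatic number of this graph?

A, B, C are pairwise adjacent, so at least 3 colors are needed.
3 colors suffice: A=blue, B=red, C=green, D=blue, E=blue, F=blue, G=blue. No two adjacent vertices share a color.

3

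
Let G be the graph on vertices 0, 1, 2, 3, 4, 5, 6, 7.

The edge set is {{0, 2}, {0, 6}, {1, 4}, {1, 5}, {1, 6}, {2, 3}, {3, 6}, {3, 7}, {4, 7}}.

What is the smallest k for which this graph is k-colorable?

The cycle 6-3-7-4-1-6 has odd length 5, so it cannot be 2-colored; at least 3 colors are needed.
One proper 3-coloring: 0=blue, 1=blue, 2=red, 3=blue, 4=green, 5=red, 6=red, 7=red. Each edge has distinct colors on its endpoints.

3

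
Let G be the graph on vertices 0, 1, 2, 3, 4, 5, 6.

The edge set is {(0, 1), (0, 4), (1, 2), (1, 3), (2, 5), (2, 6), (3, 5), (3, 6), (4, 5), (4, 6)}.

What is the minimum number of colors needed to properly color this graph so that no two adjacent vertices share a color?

3

The cycle 0-4-5-2-1-0 has odd length 5, so it cannot be 2-colored; at least 3 colors are needed.
3 colors suffice: color red → {1, 5, 6}; color blue → {2, 3, 4}; color green → {0}. Every edge joins two different colors.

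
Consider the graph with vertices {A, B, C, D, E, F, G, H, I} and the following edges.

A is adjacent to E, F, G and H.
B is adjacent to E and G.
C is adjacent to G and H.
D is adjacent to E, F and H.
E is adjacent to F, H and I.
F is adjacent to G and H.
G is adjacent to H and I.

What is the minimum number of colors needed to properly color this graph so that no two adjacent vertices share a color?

D, E, F, H form a clique, so at least 4 colors are needed.
4 colors suffice: color 1 → {B, H, I}; color 2 → {E, G}; color 3 → {C, F}; color 4 → {A, D}. No two adjacent vertices share a color.

4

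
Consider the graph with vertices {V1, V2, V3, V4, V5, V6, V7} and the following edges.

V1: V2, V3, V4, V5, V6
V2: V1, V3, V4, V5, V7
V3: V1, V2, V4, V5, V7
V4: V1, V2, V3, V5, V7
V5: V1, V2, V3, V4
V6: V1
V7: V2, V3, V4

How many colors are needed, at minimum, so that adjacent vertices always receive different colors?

V1, V2, V3, V4, V5 are mutually adjacent (a clique of size 5), so at least 5 colors are needed.
A valid assignment using 5 colors: V1=1, V2=4, V3=3, V4=2, V5=5, V6=2, V7=1. Each edge has distinct colors on its endpoints.

5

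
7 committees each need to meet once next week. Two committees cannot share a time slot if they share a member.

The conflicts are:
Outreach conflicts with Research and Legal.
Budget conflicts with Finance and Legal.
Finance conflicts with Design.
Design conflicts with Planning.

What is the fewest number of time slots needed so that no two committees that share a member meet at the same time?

Finance and Design conflict, so at least 2 time slots are needed.
2 time slots suffice: time slot 1 → {Research, Finance, Legal, Planning}; time slot 2 → {Outreach, Budget, Design}. No two conflicting committees share a time slot.

2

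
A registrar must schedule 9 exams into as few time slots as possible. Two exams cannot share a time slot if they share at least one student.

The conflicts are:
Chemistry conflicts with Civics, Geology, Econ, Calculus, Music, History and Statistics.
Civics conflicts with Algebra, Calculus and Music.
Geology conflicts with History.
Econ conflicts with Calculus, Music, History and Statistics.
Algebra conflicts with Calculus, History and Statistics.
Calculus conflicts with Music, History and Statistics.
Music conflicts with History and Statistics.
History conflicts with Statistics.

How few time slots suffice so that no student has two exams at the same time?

6

Chemistry, Econ, Calculus, Music, History, Statistics pairwise conflict, so at least 6 time slots are needed.
6 time slots suffice: time slot 1 → {Civics, History}; time slot 2 → {Geology, Calculus}; time slot 3 → {Chemistry, Algebra}; time slot 4 → {Statistics}; time slot 5 → {Music}; time slot 6 → {Econ}. Every pair that conflicts lands in different time slots.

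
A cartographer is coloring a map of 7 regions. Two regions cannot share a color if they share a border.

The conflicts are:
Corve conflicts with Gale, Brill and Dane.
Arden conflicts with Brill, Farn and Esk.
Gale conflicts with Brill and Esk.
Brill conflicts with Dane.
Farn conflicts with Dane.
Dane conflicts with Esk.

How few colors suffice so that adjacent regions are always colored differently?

3

Corve, Brill, Dane are mutually in conflict, so at least 3 colors are needed.
A valid assignment using 3 colors: Corve=3, Arden=1, Gale=1, Brill=2, Farn=2, Dane=1, Esk=2. Every pair that conflicts lands in different colors.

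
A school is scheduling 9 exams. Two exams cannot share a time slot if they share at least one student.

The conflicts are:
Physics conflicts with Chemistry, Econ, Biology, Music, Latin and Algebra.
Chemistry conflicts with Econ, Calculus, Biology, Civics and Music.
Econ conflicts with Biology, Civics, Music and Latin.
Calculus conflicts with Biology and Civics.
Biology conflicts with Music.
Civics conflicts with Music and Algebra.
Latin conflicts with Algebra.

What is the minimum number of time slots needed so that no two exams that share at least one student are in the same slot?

Physics, Chemistry, Econ, Biology, Music all conflict with each other, so at least 5 time slots are needed.
5 time slots suffice: time slot 1 → {Econ, Calculus, Algebra}; time slot 2 → {Physics, Civics}; time slot 3 → {Chemistry, Latin}; time slot 4 → {Music}; time slot 5 → {Biology}. Each listed conflict is separated.

5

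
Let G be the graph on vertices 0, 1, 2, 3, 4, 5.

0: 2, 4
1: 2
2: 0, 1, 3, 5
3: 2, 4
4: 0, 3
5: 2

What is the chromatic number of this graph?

2

3 and 4 are adjacent, so at least 2 colors are needed.
2 colors suffice: 0=b, 1=b, 2=a, 3=b, 4=a, 5=b. No two adjacent vertices share a color.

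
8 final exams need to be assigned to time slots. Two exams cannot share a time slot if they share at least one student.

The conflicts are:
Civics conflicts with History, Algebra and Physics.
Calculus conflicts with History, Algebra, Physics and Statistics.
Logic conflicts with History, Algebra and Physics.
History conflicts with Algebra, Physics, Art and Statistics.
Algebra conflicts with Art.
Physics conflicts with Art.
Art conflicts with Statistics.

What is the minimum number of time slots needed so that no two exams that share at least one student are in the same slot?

3

Calculus, History, Algebra are mutually in conflict, so at least 3 time slots are needed.
3 time slots suffice: time slot 1 → {History}; time slot 2 → {Algebra, Physics, Statistics}; time slot 3 → {Civics, Calculus, Logic, Art}. Every pair that conflicts lands in different time slots.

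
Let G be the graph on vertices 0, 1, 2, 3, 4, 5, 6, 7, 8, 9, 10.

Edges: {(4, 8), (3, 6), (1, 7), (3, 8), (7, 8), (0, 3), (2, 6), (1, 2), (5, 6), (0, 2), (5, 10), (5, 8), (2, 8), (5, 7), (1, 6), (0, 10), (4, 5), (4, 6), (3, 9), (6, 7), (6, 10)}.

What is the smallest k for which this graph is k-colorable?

1, 6, 7 form a triangle, so at least 3 colors are needed.
A valid assignment using 3 colors: 0=a, 1=b, 2=c, 3=b, 4=c, 5=b, 6=a, 7=c, 8=a, 9=a, 10=c. No two adjacent vertices share a color.

3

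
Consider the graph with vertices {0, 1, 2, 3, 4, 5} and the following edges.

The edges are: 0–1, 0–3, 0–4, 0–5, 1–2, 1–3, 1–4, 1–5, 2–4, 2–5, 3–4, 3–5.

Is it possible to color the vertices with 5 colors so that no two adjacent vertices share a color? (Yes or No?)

Yes

The chromatic number is 4. 0, 1, 3, 4 are mutually adjacent (a clique of size 4), so at least 4 colors are needed.
A valid assignment using 4 colors: 0=d, 1=a, 2=c, 3=c, 4=b, 5=b.
Since 5 ≥ 4, a proper 5-coloring certainly exists.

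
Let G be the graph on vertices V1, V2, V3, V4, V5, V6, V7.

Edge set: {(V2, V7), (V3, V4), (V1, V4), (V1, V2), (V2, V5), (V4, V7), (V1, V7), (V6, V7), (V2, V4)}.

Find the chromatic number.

4

V1, V2, V4, V7 are mutually adjacent (a clique of size 4), so at least 4 colors are needed.
4 colors suffice: V1=4, V2=1, V3=1, V4=3, V5=2, V6=1, V7=2. Each edge has distinct colors on its endpoints.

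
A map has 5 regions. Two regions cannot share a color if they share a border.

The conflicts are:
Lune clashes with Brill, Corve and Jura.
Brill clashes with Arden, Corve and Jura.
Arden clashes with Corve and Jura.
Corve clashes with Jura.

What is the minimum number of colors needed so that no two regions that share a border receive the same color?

4

Lune, Brill, Corve, Jura pairwise conflict, so at least 4 colors are needed.
4 colors suffice: Lune=4, Brill=1, Arden=4, Corve=2, Jura=3. Every pair that conflicts lands in different colors.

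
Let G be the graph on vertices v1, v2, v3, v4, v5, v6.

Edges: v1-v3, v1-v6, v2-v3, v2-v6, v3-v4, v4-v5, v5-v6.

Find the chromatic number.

The cycle v6-v2-v3-v4-v5-v6 has odd length 5, so it cannot be 2-colored; at least 3 colors are needed.
One proper 3-coloring: v1=2, v2=2, v3=1, v4=3, v5=2, v6=1. Every edge joins two different colors.

3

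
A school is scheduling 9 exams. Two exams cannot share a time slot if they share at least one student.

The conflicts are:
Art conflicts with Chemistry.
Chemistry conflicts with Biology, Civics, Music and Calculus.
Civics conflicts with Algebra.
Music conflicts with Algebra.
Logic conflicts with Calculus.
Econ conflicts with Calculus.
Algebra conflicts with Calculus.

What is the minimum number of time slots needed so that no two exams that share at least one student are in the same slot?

Chemistry and Biology conflict, so at least 2 time slots are needed.
Using 2 time slots: Art=2, Chemistry=1, Biology=2, Civics=2, Music=2, Logic=1, Econ=1, Algebra=1, Calculus=2. Each listed conflict is separated.

2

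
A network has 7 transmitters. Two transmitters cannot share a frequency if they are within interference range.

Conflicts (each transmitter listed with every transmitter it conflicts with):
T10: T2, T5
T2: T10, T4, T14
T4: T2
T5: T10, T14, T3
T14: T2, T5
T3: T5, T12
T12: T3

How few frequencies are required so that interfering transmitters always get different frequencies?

T10 and T5 conflict, so at least 2 frequencies are needed.
A valid assignment using 2 frequencies: T10=2, T2=1, T4=2, T5=1, T14=2, T3=2, T12=1. Each listed conflict is separated.

2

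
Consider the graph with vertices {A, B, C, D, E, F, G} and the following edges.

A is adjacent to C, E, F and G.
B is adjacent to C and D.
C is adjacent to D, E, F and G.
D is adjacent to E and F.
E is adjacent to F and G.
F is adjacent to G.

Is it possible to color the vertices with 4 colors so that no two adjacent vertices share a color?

A, C, E, F, G form a clique, so at least 5 colors are needed.
So 4 colors are not enough.

No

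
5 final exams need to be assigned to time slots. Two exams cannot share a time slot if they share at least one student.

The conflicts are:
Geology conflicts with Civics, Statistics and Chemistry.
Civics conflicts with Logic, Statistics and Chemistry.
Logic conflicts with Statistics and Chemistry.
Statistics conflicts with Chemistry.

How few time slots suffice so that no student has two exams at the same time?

Geology, Civics, Statistics, Chemistry are mutually in conflict, so at least 4 time slots are needed.
4 time slots suffice: Geology=4, Civics=2, Logic=4, Statistics=3, Chemistry=1. Each listed conflict is separated.

4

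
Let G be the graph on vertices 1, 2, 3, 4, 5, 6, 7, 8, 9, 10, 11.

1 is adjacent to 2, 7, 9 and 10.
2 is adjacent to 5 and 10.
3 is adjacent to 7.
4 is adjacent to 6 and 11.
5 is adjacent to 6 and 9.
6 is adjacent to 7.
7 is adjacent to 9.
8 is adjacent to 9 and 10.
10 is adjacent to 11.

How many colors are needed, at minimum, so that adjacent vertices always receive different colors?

1, 2, 10 are mutually adjacent, so at least 3 colors are needed.
3 colors suffice: 1=red, 2=green, 3=red, 4=red, 5=red, 6=blue, 7=green, 8=red, 9=blue, 10=blue, 11=green. Every edge joins two different colors.

3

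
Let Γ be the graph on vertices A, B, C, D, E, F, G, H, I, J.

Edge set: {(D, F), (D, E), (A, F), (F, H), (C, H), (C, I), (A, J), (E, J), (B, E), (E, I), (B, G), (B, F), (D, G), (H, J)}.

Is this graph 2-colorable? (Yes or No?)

No

The cycle E-I-C-H-J-E has odd length 5, so it cannot be 2-colored; at least 3 colors are needed.
So 2 colors are not enough.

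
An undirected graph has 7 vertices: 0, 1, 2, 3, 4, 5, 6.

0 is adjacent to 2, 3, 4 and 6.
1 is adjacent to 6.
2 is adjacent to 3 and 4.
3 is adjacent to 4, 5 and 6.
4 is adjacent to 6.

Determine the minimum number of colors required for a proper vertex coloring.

0, 2, 3, 4 are mutually adjacent (a clique of size 4), so at least 4 colors are needed.
4 colors suffice: color red → {1, 3}; color blue → {0, 5}; color green → {4}; color yellow → {2, 6}. Each edge has distinct colors on its endpoints.

4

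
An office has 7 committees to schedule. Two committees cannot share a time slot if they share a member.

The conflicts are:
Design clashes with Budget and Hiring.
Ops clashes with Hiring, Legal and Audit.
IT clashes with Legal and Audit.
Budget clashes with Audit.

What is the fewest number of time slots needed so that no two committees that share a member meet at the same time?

3

The cycle Design-Budget-Audit-Ops-Hiring-Design has odd length 5, so it cannot be 2-colored; at least 3 time slots are needed.
3 time slots suffice: time slot 1 → {Hiring, Legal, Audit}; time slot 2 → {Ops, IT, Budget}; time slot 3 → {Design}. No two conflicting committees share a time slot.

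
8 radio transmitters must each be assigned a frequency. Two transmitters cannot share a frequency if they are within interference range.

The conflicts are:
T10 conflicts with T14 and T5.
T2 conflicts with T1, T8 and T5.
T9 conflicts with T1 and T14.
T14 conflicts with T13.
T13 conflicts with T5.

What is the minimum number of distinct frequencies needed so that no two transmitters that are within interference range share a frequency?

2

T2 and T5 conflict, so at least 2 frequencies are needed.
2 frequencies suffice: T10=2, T2=2, T9=2, T1=1, T8=1, T14=1, T13=2, T5=1. Each listed conflict is separated.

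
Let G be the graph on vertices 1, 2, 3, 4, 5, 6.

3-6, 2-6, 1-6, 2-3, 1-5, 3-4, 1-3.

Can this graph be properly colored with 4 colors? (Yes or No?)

Yes

The chromatic number is 3. 2, 3, 6 are mutually adjacent, so at least 3 colors are needed.
3 colors suffice: color red → {3, 5}; color blue → {4, 6}; color green → {1, 2}.
Since 4 ≥ 3, a proper 4-coloring certainly exists.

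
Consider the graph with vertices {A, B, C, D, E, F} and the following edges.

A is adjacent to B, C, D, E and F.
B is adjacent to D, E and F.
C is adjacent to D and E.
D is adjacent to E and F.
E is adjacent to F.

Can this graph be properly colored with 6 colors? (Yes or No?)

The chromatic number is 5. A, B, D, E, F are mutually adjacent (a clique of size 5), so at least 5 colors are needed.
5 colors suffice: color 1 → {A}; color 2 → {E}; color 3 → {D}; color 4 → {C, F}; color 5 → {B}.
Since 6 ≥ 5, a proper 6-coloring certainly exists.

Yes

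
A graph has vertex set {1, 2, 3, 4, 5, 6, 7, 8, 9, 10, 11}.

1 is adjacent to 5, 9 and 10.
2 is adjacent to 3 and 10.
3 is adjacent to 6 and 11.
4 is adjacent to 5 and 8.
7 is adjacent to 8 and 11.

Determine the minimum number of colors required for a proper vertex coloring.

The cycle 5-4-8-7-11-3-2-10-1-5 has odd length 9, so it cannot be 2-colored; at least 3 colors are needed.
3 colors suffice: color red → {1, 3, 4, 7}; color blue → {2, 5, 6, 8, 9, 11}; color green → {10}. Each edge has distinct colors on its endpoints.

3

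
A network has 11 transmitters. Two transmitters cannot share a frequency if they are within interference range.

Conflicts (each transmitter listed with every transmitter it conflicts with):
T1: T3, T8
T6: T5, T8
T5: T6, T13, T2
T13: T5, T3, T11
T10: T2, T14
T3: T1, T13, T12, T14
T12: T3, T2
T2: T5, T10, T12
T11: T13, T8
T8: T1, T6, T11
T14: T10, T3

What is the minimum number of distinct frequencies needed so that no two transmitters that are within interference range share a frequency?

The cycle T11-T8-T6-T5-T13-T11 has odd length 5, so it cannot be 2-colored; at least 3 frequencies are needed.
Using 3 frequencies: T1=2, T6=3, T5=2, T13=3, T10=2, T3=1, T12=2, T2=1, T11=2, T8=1, T14=3. No two conflicting transmitters share a frequency.

3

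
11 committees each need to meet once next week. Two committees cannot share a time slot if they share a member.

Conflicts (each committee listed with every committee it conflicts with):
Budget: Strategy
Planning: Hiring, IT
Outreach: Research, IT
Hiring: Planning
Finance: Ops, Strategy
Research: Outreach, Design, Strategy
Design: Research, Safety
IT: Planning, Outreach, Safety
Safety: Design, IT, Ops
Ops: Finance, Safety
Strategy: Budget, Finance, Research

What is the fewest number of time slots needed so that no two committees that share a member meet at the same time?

The cycle IT-Outreach-Research-Design-Safety-IT has odd length 5, so it cannot be 2-colored; at least 3 time slots are needed.
3 time slots suffice: time slot 1 → {Budget, Hiring, Finance, Research, IT}; time slot 2 → {Planning, Outreach, Safety, Strategy}; time slot 3 → {Design, Ops}. Every pair that conflicts lands in different time slots.

3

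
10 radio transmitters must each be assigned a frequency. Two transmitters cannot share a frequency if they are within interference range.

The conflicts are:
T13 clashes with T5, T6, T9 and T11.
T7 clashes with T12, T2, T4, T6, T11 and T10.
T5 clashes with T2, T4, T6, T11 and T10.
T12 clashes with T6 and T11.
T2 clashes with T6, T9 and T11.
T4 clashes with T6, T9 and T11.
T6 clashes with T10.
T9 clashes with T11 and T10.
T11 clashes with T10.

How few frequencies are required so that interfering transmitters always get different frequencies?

T2, T9, T11 pairwise conflict, so at least 3 frequencies are needed.
3 frequencies suffice: T13=3, T7=2, T5=2, T12=3, T2=3, T4=3, T6=1, T9=2, T11=1, T10=3. Each listed conflict is separated.

3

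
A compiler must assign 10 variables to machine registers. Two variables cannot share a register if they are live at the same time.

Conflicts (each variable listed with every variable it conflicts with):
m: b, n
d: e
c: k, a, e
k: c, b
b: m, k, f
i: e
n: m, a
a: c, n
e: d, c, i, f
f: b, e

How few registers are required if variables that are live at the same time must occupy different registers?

3

The cycle k-c-e-f-b-k has odd length 5, so it cannot be 2-colored; at least 3 registers are needed.
3 registers suffice: register 1 → {b, n, e}; register 2 → {m, d, c, i, f}; register 3 → {k, a}. Every pair that conflicts lands in different registers.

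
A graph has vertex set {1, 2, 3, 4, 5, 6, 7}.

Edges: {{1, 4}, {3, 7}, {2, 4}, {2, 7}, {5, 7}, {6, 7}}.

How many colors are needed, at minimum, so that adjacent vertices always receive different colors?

2 and 4 are adjacent, so at least 2 colors are needed.
2 colors suffice: color red → {4, 7}; color blue → {1, 2, 3, 5, 6}. No two adjacent vertices share a color.

2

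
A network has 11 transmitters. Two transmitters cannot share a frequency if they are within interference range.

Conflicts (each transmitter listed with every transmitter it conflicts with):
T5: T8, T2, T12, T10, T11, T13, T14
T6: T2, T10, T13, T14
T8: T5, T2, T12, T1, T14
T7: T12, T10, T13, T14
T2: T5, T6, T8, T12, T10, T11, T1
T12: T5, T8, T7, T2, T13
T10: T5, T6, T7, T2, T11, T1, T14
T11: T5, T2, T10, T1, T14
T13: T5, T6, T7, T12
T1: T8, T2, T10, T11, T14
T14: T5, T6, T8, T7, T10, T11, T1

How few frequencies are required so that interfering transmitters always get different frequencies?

4

T10, T11, T1, T14 pairwise conflict, so at least 4 frequencies are needed.
Using 4 frequencies: T5=3, T6=3, T8=4, T7=3, T2=1, T12=2, T10=2, T11=4, T13=1, T1=3, T14=1. Every pair that conflicts lands in different frequencies.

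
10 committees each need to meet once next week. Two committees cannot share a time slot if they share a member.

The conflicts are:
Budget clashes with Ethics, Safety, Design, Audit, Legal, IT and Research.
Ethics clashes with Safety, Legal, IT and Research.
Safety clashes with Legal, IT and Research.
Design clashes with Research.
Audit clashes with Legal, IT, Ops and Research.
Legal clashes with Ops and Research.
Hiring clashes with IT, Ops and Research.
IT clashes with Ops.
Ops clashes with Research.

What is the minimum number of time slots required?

5

Budget, Ethics, Safety, Legal, Research all conflict with each other, so at least 5 time slots are needed.
5 time slots suffice: time slot 1 → {IT, Research}; time slot 2 → {Budget, Ops}; time slot 3 → {Design, Legal, Hiring}; time slot 4 → {Ethics, Audit}; time slot 5 → {Safety}. Every pair that conflicts lands in different time slots.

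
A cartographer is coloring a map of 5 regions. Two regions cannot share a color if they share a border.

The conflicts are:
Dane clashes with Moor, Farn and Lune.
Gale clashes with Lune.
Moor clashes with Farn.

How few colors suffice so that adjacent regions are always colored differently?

Dane, Moor, Farn pairwise conflict, so at least 3 colors are needed.
3 colors suffice: color 1 → {Dane, Gale}; color 2 → {Farn, Lune}; color 3 → {Moor}. No two conflicting regions share a color.

3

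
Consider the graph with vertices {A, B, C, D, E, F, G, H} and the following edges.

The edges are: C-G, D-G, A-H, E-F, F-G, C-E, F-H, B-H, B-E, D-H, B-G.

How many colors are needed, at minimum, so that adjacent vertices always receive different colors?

B and H are adjacent, so at least 2 colors are needed.
A valid assignment using 2 colors: A=blue, B=blue, C=blue, D=blue, E=red, F=blue, G=red, H=red. Every edge joins two different colors.

2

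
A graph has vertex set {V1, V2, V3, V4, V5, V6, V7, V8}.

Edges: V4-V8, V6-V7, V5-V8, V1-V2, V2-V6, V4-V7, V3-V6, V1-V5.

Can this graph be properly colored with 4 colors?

The chromatic number is 3. The cycle V7-V4-V8-V5-V1-V2-V6-V7 has odd length 7, so it cannot be 2-colored; at least 3 colors are needed.
One proper 3-coloring: V1=3, V2=2, V3=2, V4=1, V5=1, V6=1, V7=2, V8=2.
Since 4 ≥ 3, a proper 4-coloring certainly exists.

Yes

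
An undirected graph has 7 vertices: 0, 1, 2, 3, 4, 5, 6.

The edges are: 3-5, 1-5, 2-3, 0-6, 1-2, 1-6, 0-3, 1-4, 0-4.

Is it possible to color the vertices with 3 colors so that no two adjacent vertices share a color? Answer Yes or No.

Yes

The chromatic number is 3. The cycle 3-0-6-1-2-3 has odd length 5, so it cannot be 2-colored; at least 3 colors are needed.
3 colors suffice: 0=a, 1=a, 2=c, 3=b, 4=b, 5=c, 6=b.
That is already a proper 3-coloring.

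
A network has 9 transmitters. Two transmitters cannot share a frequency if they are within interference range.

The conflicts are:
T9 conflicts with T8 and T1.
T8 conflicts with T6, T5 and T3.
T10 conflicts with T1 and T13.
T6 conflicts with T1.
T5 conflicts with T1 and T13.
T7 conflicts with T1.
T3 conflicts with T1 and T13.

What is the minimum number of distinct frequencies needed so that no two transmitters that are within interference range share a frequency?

T10 and T1 conflict, so at least 2 frequencies are needed.
2 frequencies suffice: frequency 1 → {T8, T1, T13}; frequency 2 → {T9, T10, T6, T5, T7, T3}. No two conflicting transmitters share a frequency.

2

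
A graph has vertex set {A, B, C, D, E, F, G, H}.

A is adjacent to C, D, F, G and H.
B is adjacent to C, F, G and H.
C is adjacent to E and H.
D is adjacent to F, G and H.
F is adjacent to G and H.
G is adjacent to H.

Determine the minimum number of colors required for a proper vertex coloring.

5

A, D, F, G, H are mutually adjacent (a clique of size 5), so at least 5 colors are needed.
5 colors suffice: color red → {E, H}; color blue → {C, G}; color green → {A, B}; color yellow → {F}; color purple → {D}. Each edge has distinct colors on its endpoints.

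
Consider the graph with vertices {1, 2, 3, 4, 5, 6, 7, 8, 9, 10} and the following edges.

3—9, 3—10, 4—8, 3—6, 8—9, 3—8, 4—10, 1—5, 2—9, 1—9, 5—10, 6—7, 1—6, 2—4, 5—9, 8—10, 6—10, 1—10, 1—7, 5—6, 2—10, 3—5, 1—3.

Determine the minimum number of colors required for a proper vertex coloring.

1, 3, 5, 6, 10 form a clique, so at least 5 colors are needed.
5 colors suffice: color red → {7, 9, 10}; color blue → {1, 2, 8}; color green → {3, 4}; color yellow → {6}; color purple → {5}. Each edge has distinct colors on its endpoints.

5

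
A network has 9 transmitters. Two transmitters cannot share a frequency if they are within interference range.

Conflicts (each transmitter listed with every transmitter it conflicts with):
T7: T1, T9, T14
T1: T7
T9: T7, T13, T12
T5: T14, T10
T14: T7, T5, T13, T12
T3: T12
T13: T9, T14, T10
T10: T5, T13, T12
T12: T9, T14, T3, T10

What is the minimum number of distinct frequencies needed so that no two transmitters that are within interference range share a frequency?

2

T7 and T1 conflict, so at least 2 frequencies are needed.
2 frequencies suffice: frequency 1 → {T1, T9, T14, T3, T10}; frequency 2 → {T7, T5, T13, T12}. Each listed conflict is separated.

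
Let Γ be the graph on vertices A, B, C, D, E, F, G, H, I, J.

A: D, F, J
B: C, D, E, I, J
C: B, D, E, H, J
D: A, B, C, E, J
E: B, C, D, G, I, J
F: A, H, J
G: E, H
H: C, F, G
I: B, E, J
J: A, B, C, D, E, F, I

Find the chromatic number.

B, C, D, E, J are pairwise adjacent (a clique of size 5), so at least 5 colors are needed.
5 colors suffice: color 1 → {H, J}; color 2 → {A, E}; color 3 → {D, F, G, I}; color 4 → {B}; color 5 → {C}. No two adjacent vertices share a color.

5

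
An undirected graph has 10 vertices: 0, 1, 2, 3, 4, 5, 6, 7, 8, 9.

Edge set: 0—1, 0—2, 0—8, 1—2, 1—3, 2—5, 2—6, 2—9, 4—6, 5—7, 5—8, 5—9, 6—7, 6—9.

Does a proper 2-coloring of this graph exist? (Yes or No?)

0, 1, 2 are pairwise adjacent, so at least 3 colors are needed.
So 2 colors are not enough.

No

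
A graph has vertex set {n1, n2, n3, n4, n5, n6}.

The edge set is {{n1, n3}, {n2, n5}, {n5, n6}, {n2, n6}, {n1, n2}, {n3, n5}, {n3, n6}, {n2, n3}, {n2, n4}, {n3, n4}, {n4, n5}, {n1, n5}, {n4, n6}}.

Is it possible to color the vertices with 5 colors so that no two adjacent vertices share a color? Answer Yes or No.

Yes

The chromatic number is 5. n2, n3, n4, n5, n6 are pairwise adjacent (a clique of size 5), so at least 5 colors are needed.
One proper 5-coloring: n1=4, n2=3, n3=1, n4=4, n5=2, n6=5.
That is already a proper 5-coloring.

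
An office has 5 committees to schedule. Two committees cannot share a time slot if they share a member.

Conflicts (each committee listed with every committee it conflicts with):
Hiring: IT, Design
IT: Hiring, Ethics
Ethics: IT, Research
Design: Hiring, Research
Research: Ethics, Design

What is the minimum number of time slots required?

3

The cycle Research-Design-Hiring-IT-Ethics-Research has odd length 5, so it cannot be 2-colored; at least 3 time slots are needed.
3 time slots suffice: Hiring=1, IT=2, Ethics=1, Design=2, Research=3. No two conflicting committees share a time slot.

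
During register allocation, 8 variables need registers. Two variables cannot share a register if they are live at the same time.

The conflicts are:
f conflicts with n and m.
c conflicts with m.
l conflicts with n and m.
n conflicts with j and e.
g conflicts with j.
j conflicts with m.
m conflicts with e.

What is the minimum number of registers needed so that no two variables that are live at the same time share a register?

2

f and n conflict, so at least 2 registers are needed.
Using 2 registers: f=2, c=2, l=2, n=1, g=1, j=2, m=1, e=2. No two conflicting variables share a register.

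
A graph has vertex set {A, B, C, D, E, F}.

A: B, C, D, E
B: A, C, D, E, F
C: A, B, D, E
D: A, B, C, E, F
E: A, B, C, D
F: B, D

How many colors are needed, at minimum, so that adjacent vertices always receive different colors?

A, B, C, D, E are pairwise adjacent (a clique of size 5), so at least 5 colors are needed.
A valid assignment using 5 colors: A=green, B=blue, C=yellow, D=red, E=purple, F=green. No two adjacent vertices share a color.

5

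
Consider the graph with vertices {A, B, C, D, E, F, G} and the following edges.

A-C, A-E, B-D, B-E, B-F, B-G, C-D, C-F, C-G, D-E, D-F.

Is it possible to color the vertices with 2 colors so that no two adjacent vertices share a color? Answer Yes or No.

No

B, D, E are mutually adjacent, so at least 3 colors are needed.
So 2 colors are not enough.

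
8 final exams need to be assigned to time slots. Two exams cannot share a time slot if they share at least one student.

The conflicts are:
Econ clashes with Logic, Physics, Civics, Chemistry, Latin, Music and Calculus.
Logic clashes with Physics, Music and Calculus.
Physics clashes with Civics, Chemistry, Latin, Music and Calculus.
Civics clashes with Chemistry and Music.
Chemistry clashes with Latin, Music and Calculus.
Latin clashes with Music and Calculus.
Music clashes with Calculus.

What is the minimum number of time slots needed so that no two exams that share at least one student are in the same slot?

Econ, Physics, Chemistry, Latin, Music, Calculus pairwise conflict, so at least 6 time slots are needed.
6 time slots suffice: time slot 1 → {Physics}; time slot 2 → {Econ}; time slot 3 → {Music}; time slot 4 → {Logic, Chemistry}; time slot 5 → {Civics, Calculus}; time slot 6 → {Latin}. No two conflicting exams share a time slot.

6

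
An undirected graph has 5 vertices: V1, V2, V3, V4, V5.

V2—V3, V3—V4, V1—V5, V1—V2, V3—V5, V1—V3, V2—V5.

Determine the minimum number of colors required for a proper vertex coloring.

V1, V2, V3, V5 are pairwise adjacent (a clique of size 4), so at least 4 colors are needed.
4 colors suffice: color 1 → {V3}; color 2 → {V1, V4}; color 3 → {V2}; color 4 → {V5}. Each edge has distinct colors on its endpoints.

4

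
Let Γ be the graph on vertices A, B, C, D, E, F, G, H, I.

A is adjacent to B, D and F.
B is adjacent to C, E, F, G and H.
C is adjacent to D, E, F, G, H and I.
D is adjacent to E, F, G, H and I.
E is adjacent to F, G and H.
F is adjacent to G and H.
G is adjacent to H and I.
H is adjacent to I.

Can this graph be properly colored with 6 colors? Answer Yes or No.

The chromatic number is 6. B, C, E, F, G, H are mutually adjacent (a clique of size 6), so at least 6 colors are needed.
A valid assignment using 6 colors: A=2, B=5, C=3, D=5, E=6, F=1, G=2, H=4, I=1.
That is already a proper 6-coloring.

Yes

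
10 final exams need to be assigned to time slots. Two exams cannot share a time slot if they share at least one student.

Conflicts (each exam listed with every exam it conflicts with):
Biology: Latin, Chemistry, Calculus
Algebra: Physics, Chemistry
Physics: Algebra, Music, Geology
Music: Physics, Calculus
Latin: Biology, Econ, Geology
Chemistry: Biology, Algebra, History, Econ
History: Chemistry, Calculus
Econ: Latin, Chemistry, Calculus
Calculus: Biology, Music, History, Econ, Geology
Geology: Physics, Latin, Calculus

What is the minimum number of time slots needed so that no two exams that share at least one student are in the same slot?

2

Chemistry and History conflict, so at least 2 time slots are needed.
2 time slots suffice: time slot 1 → {Physics, Latin, Chemistry, Calculus}; time slot 2 → {Biology, Algebra, Music, History, Econ, Geology}. No two conflicting exams share a time slot.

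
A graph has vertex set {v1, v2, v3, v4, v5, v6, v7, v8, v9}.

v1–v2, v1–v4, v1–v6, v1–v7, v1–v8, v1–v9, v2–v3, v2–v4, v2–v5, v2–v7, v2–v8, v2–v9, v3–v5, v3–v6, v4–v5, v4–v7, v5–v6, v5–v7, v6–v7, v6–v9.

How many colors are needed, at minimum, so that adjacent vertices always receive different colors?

v1, v2, v4, v7 form a clique, so at least 4 colors are needed.
4 colors suffice: color 1 → {v2, v6}; color 2 → {v1, v5}; color 3 → {v3, v7, v8, v9}; color 4 → {v4}. Each edge has distinct colors on its endpoints.

4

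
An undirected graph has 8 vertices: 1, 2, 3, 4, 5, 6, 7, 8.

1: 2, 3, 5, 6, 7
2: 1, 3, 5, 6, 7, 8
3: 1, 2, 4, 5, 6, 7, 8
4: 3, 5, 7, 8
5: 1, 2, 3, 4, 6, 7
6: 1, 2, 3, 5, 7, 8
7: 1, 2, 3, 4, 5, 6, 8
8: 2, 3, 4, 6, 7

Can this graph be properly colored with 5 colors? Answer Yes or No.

1, 2, 3, 5, 6, 7 are pairwise adjacent (a clique of size 6), so at least 6 colors are needed.
So 5 colors are not enough.

No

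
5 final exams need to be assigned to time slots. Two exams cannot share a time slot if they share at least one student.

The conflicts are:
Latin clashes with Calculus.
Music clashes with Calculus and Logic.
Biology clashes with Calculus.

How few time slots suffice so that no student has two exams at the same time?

Music and Calculus conflict, so at least 2 time slots are needed.
A valid assignment using 2 time slots: Latin=2, Music=2, Biology=2, Calculus=1, Logic=1. Each listed conflict is separated.

2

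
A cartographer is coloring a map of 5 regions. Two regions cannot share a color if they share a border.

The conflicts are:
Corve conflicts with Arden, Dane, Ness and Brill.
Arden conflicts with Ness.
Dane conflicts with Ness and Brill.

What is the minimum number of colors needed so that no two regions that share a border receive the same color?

Corve, Arden, Ness pairwise conflict, so at least 3 colors are needed.
3 colors suffice: color 1 → {Corve}; color 2 → {Arden, Dane}; color 3 → {Ness, Brill}. Each listed conflict is separated.

3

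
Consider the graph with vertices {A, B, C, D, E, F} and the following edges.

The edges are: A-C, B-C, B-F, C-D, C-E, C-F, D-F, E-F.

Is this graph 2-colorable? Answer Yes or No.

No

B, C, F form a triangle, so at least 3 colors are needed.
So 2 colors are not enough.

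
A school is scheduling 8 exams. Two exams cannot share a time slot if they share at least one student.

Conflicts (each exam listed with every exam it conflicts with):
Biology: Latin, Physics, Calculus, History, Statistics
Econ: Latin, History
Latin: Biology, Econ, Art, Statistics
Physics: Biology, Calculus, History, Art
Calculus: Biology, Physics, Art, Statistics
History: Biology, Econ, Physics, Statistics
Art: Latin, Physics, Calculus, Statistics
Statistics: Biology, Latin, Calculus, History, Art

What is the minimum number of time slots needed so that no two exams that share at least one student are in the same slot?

3

Biology, Physics, History are mutually in conflict, so at least 3 time slots are needed.
Using 3 time slots: Biology=1, Econ=1, Latin=3, Physics=2, Calculus=3, History=3, Art=1, Statistics=2. No two conflicting exams share a time slot.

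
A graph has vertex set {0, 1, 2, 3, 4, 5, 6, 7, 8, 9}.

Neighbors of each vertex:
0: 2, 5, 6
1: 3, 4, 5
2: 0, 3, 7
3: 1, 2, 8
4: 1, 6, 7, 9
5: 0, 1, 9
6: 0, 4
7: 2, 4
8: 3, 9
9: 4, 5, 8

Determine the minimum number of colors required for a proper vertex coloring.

3

The cycle 1-5-9-8-3-1 has odd length 5, so it cannot be 2-colored; at least 3 colors are needed.
3 colors suffice: color a → {0, 3, 4}; color b → {1, 2, 6, 9}; color c → {5, 7, 8}. Each edge has distinct colors on its endpoints.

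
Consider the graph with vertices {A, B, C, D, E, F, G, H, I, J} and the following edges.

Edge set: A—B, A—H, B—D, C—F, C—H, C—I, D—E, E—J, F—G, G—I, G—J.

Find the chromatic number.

3

The cycle D-E-J-G-I-C-H-A-B-D has odd length 9, so it cannot be 2-colored; at least 3 colors are needed.
A valid assignment using 3 colors: A=1, B=2, C=1, D=1, E=3, F=2, G=1, H=2, I=2, J=2. Every edge joins two different colors.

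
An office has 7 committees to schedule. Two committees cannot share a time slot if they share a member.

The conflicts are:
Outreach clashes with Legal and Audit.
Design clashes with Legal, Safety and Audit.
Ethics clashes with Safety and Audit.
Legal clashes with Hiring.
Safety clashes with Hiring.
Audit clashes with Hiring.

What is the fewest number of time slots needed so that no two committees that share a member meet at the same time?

2

Outreach and Legal conflict, so at least 2 time slots are needed.
2 time slots suffice: time slot 1 → {Legal, Safety, Audit}; time slot 2 → {Outreach, Design, Ethics, Hiring}. No two conflicting committees share a time slot.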